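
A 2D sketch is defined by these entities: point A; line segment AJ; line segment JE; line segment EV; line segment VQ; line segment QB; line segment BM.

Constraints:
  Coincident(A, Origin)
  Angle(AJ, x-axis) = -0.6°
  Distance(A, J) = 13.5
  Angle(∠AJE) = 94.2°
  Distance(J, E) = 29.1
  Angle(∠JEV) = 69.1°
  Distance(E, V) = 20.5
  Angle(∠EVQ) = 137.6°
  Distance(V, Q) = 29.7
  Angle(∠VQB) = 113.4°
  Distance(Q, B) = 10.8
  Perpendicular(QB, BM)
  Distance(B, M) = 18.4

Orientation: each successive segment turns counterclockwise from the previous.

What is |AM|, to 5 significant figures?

2.0256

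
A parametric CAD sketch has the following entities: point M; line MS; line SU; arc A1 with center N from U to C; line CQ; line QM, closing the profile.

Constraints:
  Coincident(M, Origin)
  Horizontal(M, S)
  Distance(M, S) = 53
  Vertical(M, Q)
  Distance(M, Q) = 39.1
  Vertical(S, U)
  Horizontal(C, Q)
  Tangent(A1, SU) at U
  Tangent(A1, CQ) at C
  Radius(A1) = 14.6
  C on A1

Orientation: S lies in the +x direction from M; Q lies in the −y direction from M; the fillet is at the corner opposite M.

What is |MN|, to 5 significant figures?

45.550

M is at the origin; M and S share the same y with |MS| = 53.0 and S on the +x side, so S = (53.000, 0.0000). M and Q share the same x with |MQ| = 39.1 and Q on the −y side, so Q = (0.0000, -39.100). The virtual corner opposite M is at (53.000, -39.100). Tangency of A1 to SU means the radius NU is perpendicular to SU and the tangent condition forces NC to be normal to CQ, with radius 14.6, so the center N sits 14.6 in from both sides at N = (38.400, -24.500). Then |MN| = |N − M| = 45.550.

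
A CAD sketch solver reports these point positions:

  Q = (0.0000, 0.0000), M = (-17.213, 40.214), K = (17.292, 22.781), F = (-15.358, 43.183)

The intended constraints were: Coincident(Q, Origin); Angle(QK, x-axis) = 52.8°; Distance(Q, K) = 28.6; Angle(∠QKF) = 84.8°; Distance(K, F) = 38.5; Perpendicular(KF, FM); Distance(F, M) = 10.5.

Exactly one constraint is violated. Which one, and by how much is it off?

Distance(F, M) = 10.5 — off by 7.00.

Q = (0.00, 0.00) ✓; QK at 52.80° ✓; |QK| = 28.60 ✓; ∠QKF = 84.80° ✓; |KF| = 38.50 ✓; ∠(KF, FM) = 90.00° ✓; |FM| = 3.501 ✗.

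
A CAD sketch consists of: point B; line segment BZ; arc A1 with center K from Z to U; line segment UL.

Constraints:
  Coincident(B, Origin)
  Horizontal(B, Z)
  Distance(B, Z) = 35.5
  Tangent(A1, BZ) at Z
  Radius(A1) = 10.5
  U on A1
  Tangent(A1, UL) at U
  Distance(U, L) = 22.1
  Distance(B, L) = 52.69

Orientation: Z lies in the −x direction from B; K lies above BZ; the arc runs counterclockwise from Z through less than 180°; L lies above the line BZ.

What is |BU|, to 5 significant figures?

31.634

Checks: |KU| = 10.50 ✓; ∠(KU, UL) = 90.00° ✓; |UL| = 22.10 ✓; |BL| = 52.69 ✓.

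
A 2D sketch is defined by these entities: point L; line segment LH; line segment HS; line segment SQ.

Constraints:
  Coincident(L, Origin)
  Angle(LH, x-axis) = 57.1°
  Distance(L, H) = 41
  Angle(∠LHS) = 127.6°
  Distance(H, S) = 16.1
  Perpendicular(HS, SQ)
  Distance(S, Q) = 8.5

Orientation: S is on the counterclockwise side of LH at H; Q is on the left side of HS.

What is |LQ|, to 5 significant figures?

47.600

L is at the origin; LH runs at 57.1° with length 41.0, so H = 41.0·(cos 57.1°, sin 57.1°) = (22.270, 34.424). ∠LHS = 127.6°, so HS runs at 57.1° + (180° − 127.6°) = 109.50° from the x-axis; with |HS| = 16.1, S = H + 16.1·(cos 109.50°, sin 109.50°) = (16.896, 49.601). The perpendicularity gives SQ at right angles to HS; with |SQ| = 8.5 on the left of HS, Q = S + 8.5·(-0.94264, -0.33381) = (8.8834, 46.764). Then |LQ| = |Q − L| = 47.600.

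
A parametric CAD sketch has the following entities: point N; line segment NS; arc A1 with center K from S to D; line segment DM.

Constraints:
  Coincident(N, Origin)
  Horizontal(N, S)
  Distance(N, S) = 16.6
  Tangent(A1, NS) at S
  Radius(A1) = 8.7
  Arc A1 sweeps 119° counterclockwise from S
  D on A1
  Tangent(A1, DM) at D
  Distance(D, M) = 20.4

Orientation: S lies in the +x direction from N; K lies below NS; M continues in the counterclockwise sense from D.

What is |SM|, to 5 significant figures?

30.845

On A1, S sits at bearing 90° from K; a 119° counterclockwise sweep puts D at bearing 209°, so D = K + 8.7·(cos 209°, sin 209°) = (8.9908, -12.918). Since A1 is tangent to DM there, KD ⟂ DM, so DM runs along (−sin 209°, cos 209°); with |DM| = 20.4, M = (18.881, -30.760). Then |SM| = |M − S| = 30.845.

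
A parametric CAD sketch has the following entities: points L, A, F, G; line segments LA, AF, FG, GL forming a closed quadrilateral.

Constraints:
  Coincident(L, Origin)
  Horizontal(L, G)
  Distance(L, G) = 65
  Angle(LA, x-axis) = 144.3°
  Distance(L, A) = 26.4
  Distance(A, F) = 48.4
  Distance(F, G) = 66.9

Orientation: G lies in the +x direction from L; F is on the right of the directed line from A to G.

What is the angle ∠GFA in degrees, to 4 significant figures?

97.91°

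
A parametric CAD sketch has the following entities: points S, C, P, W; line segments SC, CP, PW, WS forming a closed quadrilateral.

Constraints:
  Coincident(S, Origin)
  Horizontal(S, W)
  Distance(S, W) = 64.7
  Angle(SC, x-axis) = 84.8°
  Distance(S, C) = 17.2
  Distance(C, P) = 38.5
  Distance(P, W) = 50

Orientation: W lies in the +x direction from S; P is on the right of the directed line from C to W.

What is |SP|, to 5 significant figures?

25.211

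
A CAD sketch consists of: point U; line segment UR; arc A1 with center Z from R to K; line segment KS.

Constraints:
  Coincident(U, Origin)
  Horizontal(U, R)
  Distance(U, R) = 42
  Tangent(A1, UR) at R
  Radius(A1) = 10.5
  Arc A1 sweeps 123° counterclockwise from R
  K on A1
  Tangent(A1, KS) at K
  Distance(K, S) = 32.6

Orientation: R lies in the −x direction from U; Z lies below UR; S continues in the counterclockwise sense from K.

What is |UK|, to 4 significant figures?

53.33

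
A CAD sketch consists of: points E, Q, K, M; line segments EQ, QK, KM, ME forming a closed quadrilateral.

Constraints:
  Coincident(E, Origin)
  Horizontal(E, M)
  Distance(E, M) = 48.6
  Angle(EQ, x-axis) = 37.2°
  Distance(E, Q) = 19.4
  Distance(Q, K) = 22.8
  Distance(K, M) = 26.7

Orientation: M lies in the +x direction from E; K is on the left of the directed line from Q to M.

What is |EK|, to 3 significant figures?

42.1

E is at the origin; E and M share the same y with |EM| = 48.6 and M in +x, so M = (48.6, 0). EQ runs at 37.2° with |EQ| = 19.4, so Q = (15.5, 11.7). K is determined by |QK| = 22.8 and |KM| = 26.7 together: it lies at the intersection of circle(Q, 22.8) and circle(M, 26.7). With |QM| = 35.2, the foot of the radical line on QM is 14.8 from Q and the perpendicular offset is √(22.8² − 14.8²) = 17.3. Taking the left-of-QM solution: K = (35.2, 23.1).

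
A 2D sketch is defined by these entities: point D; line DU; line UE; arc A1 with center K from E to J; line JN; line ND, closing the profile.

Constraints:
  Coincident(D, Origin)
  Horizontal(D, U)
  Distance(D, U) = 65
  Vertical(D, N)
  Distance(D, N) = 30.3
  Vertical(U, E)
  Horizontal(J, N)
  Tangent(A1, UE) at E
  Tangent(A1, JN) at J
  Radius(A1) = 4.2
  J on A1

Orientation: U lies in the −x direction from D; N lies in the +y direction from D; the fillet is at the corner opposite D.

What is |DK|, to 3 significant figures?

66.2

D and N share the same x with |DN| = 30.3 and N on the +y side, so N = (0.00, 30.3). The virtual corner opposite D is at (-65.0, 30.3). Tangency of A1 to UE means the radius KE is perpendicular to UE and since A1 is tangent to JN there, KJ ⟂ JN, with radius 4.2, so the center K sits 4.2 in from both sides at K = (-60.8, 26.1). Then |DK| = |K − D| = 66.2.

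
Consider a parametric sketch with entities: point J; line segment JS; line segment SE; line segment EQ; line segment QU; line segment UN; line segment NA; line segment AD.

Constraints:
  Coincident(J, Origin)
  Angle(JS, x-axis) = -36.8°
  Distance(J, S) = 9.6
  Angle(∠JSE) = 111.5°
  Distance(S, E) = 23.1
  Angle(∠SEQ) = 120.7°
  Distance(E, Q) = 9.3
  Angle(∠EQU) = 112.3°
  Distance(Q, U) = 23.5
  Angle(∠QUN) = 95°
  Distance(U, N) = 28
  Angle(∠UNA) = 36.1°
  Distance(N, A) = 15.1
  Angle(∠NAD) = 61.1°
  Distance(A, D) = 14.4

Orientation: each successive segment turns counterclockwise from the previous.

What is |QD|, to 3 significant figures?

33.0

J is at the origin; JS runs at -36.8° with length 9.6, so S = (7.69, -5.75). ∠JSE = 111.5° gives SE at 31.7° from the x-axis; with |SE| = 23.1, E = (27.3, 6.39). ∠SEQ = 120.7° gives EQ at 91.0° from the x-axis; with |EQ| = 9.3, Q = (27.2, 15.7). ∠EQU = 112.3° gives QU at 159° from the x-axis; with |QU| = 23.5, U = (5.28, 24.2). ∠QUN = 95.0° gives UN at -116° from the x-axis; with |UN| = 28.0, N = (-7.12, -0.879). ∠UNA = 36.1° gives NA at 27.6° from the x-axis; with |NA| = 15.1, A = (6.26, 6.12). ∠NAD = 61.1° gives AD at 146° from the x-axis; with |AD| = 14.4, D = (-5.75, 14.1). Then |QD| = |D − Q| = 33.0.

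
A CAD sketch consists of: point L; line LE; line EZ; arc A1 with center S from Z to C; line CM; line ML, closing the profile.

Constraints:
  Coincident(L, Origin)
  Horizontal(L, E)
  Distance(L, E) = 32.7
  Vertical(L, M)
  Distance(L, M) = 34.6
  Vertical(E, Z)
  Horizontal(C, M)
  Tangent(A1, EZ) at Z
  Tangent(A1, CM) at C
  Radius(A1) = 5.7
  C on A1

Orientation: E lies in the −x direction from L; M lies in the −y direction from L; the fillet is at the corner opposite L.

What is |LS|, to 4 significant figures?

39.55

L is at the origin; LE is horizontal with |LE| = 32.7 and E on the −x side, so E = (-32.70, 0.000). L and M share the same x with |LM| = 34.6 and M on the −y side, so M = (0.000, -34.60). The virtual corner opposite L is at (-32.70, -34.60). Tangency of A1 to EZ means the radius SZ is perpendicular to EZ and A1 meets CM tangentially, so SC is at right angles to CM, with radius 5.7, so the center S sits 5.7 in from both sides at S = (-27.00, -28.90). Then |LS| = |S − L| = 39.55.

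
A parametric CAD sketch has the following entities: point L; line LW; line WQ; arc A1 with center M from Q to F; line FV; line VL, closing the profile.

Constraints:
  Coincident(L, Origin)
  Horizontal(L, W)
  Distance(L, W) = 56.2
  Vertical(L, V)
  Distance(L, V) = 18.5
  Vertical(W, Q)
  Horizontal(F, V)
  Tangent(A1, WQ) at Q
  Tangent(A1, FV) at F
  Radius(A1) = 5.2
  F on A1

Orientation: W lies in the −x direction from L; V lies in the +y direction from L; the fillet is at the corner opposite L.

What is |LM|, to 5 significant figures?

52.706

LV is vertical with |LV| = 18.5 and V on the +y side, so V = (0.0000, 18.500). The virtual corner opposite L is at (-56.200, 18.500). Since A1 is tangent to WQ there, MQ ⟂ WQ and tangency of A1 to FV means the radius MF is perpendicular to FV, with radius 5.2, so the center M sits 5.2 in from both sides at M = (-51.000, 13.300). Then |LM| = |M − L| = 52.706.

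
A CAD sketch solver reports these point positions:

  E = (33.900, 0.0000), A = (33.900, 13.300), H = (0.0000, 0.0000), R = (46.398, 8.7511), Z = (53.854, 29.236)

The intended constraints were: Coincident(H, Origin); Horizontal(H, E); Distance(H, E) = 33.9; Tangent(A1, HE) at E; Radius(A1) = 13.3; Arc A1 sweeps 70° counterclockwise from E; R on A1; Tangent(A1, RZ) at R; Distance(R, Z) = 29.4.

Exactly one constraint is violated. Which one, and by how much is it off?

Distance(R, Z) = 29.4 — off by 7.60.

H = (0.00, 0.00) ✓; H.y = 0.00, E.y = 0.00 ✓; |HE| = 33.90 ✓; ∠(AE, EH) = 90.00° ✓; |AE| = 13.30 ✓; bearing(A→R) − bearing(A→E) = 70.00° ✓; |AR| = 13.30 ✓; ∠(AR, RZ) = 90.00° ✓; |RZ| = 21.80 ✗.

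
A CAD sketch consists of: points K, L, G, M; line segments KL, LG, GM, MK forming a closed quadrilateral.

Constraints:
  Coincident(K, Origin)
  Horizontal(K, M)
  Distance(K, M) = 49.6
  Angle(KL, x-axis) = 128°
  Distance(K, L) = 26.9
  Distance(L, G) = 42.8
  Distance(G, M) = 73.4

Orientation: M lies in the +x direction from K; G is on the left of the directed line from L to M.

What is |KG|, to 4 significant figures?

58.43

K is at the origin; K and M share the same y with |KM| = 49.6 and M in +x, so M = (49.6, 0). KL runs at 128.0° with |KL| = 26.9, so L = (-16.56, 21.20). G is determined by |LG| = 42.8 and |GM| = 73.4 together: it lies at the intersection of circle(L, 42.8) and circle(M, 73.4). With |LM| = 69.47, the foot of the radical line on LM is 9.147 from L and the perpendicular offset is √(42.8² − 9.147²) = 41.81. Taking the left-of-LM solution: G = (4.907, 58.22).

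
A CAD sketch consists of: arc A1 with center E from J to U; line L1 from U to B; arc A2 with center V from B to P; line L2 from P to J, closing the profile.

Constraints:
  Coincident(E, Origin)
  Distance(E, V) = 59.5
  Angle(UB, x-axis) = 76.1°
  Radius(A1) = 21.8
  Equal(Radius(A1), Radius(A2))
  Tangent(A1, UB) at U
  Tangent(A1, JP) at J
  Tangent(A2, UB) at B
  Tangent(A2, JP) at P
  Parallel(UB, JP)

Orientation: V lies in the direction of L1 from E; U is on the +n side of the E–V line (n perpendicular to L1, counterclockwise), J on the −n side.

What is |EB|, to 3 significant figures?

63.4

Tangency of A1 to both parallel lines with radius 21.8 puts U and J at E ± 21.8·n: U = (-21.2, 5.24), J = (21.2, -5.24). Equal radii place B and P the same way about V: B = V + 21.8·n = (-6.87, 63.0), P = V − 21.8·n = (35.5, 52.5). Then |EB| = |B − E| = 63.4.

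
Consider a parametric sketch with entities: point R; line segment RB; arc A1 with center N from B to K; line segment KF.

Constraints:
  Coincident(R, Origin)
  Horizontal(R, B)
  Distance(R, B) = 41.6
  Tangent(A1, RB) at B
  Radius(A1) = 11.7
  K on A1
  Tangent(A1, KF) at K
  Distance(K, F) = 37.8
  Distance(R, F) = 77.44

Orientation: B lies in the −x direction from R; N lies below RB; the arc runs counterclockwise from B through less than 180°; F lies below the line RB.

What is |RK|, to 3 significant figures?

53.6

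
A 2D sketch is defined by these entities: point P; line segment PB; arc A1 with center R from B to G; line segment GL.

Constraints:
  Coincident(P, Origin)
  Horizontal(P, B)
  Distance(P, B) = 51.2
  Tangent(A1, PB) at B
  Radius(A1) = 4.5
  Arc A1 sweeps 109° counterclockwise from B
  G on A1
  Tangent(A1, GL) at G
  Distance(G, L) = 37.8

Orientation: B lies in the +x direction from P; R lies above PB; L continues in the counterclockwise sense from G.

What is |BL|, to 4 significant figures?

42.48

P is at the origin; P and B share the same y with |PB| = 51.2 and B on the +x side, so B = (51.20, 0.000). A1 meets PB tangentially, so RB is at right angles to PB, so R = B + (0, 4.5) = (51.20, 4.500). On A1, B sits at bearing -90° from R; a 109° counterclockwise sweep puts G at bearing 19°, so G = R + 4.5·(cos 19°, sin 19°) = (55.45, 5.965). A1 meets GL tangentially, so RG is at right angles to GL, so GL runs along (−sin 19°, cos 19°); with |GL| = 37.8, L = (43.15, 41.71). Then |BL| = |L − B| = 42.48.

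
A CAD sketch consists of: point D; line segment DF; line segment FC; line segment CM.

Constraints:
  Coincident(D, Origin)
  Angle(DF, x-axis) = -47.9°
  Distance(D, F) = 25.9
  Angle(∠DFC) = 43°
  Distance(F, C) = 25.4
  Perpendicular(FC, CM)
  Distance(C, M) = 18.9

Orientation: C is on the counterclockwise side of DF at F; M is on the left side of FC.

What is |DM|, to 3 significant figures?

6.58

D is at the origin; DF runs at -47.9° with length 25.9, so F = 25.9·(cos -47.9°, sin -47.9°) = (17.4, -19.2). ∠DFC = 43.0°, so FC runs at -47.9° + (180° − 43.0°) = 89.1° from the x-axis; with |FC| = 25.4, C = F + 25.4·(cos 89.1°, sin 89.1°) = (17.8, 6.18). FC is perpendicular to CM; with |CM| = 18.9 on the left of FC, M = C + 18.9·(-1.00, 0.0157) = (-1.13, 6.48). Then |DM| = |M − D| = 6.58.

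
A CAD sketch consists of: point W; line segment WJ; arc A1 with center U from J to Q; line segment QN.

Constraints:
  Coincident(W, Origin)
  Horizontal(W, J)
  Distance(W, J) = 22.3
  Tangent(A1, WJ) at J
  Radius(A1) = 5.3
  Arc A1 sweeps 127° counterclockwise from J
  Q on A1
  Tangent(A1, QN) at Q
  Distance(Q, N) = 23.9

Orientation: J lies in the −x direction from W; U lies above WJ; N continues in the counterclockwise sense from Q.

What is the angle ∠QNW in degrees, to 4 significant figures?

12.64°

W is at the origin; WJ is horizontal with |WJ| = 22.3 and J on the −x side, so J = (-22.30, 0.000). The tangent condition forces UJ to be normal to WJ, so U = J + (0, 5.3) = (-22.30, 5.300). On A1, J sits at bearing -90° from U; a 127° counterclockwise sweep puts Q at bearing 37°, so Q = U + 5.3·(cos 37°, sin 37°) = (-18.07, 8.490). Since A1 is tangent to QN there, UQ ⟂ QN, so QN runs along (−sin 37°, cos 37°); with |QN| = 23.9, N = (-32.45, 27.58). Then cos ∠QNW = NQ·NW / (|NQ||NW|), giving 12.64°.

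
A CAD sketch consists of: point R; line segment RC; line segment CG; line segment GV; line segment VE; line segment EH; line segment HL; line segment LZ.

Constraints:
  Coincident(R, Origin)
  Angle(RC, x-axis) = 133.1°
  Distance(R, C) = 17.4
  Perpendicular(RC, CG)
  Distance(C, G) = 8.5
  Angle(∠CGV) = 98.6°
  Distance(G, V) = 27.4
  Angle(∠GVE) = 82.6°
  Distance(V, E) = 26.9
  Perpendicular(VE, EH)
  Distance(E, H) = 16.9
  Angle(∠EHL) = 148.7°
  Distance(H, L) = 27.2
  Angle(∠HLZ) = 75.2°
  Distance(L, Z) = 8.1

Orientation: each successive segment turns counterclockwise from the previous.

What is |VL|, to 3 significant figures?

42.1

R is at the origin; RC runs at 133.1° with length 17.4, so C = (-11.9, 12.7). The perpendicularity gives CG at right angles to RC, so CG runs at -137°; with |CG| = 8.5, G = (-18.1, 6.90). ∠CGV = 98.6° gives GV at -55.5° from the x-axis; with |GV| = 27.4, V = (-2.58, -15.7). ∠GVE = 82.6° gives VE at 41.9° from the x-axis; with |VE| = 26.9, E = (17.4, 2.28). VE is perpendicular to EH, so EH runs at 132°; with |EH| = 16.9, H = (6.16, 14.9). ∠EHL = 148.7° gives HL at 163° from the x-axis; with |HL| = 27.2, L = (-19.9, 22.7). Then |VL| = |L − V| = 42.1.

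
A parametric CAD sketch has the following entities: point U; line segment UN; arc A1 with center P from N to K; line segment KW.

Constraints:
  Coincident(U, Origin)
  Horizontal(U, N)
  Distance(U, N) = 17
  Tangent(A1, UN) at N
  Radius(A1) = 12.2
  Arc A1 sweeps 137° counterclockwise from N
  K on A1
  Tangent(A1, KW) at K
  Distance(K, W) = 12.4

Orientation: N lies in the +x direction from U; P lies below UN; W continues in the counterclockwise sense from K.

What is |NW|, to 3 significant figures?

29.6

U is at the origin; U and N share the same y with |UN| = 17.0 and N on the +x side, so N = (17.0, 0.00). Since A1 is tangent to UN there, PN ⟂ UN, so P = N + (0, -12.2) = (17.0, -12.2). On A1, N sits at bearing 90° from P; a 137° counterclockwise sweep puts K at bearing 227°, so K = P + 12.2·(cos 227°, sin 227°) = (8.68, -21.1). Tangency of A1 to KW means the radius PK is perpendicular to KW, so KW runs along (−sin 227°, cos 227°); with |KW| = 12.4, W = (17.7, -29.6). Then |NW| = |W − N| = 29.6.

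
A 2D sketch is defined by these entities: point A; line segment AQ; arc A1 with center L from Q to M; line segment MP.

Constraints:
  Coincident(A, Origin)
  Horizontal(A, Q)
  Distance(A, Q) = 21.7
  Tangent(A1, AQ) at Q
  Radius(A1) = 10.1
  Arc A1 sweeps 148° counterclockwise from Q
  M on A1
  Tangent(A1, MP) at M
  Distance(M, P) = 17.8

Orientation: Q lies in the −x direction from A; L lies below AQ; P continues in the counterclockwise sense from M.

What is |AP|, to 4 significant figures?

30.54

On A1, Q sits at bearing 90° from L; a 148° counterclockwise sweep puts M at bearing 238°, so M = L + 10.1·(cos 238°, sin 238°) = (-27.05, -18.67). The tangent condition forces LM to be normal to MP, so MP runs along (−sin 238°, cos 238°); with |MP| = 17.8, P = (-11.96, -28.10). Then |AP| = |P − A| = 30.54.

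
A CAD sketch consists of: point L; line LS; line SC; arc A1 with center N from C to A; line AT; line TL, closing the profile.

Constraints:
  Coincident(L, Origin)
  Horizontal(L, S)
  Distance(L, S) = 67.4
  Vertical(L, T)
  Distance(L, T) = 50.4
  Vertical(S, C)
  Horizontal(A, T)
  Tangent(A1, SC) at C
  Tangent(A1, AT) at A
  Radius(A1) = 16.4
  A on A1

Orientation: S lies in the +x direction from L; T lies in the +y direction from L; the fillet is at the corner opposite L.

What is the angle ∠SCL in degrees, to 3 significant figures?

63.2°

The virtual corner opposite L is at (67.4, 50.4). A1 meets SC tangentially, so NC is at right angles to SC and A1 meets AT tangentially, so NA is at right angles to AT, with radius 16.4, so the center N sits 16.4 in from both sides at N = (51.0, 34.0). That places the tangent points at C = (67.4, 34.0) on SC and A = (51.0, 50.4) on AT. Then cos ∠SCL = CS·CL / (|CS||CL|), giving 63.2°.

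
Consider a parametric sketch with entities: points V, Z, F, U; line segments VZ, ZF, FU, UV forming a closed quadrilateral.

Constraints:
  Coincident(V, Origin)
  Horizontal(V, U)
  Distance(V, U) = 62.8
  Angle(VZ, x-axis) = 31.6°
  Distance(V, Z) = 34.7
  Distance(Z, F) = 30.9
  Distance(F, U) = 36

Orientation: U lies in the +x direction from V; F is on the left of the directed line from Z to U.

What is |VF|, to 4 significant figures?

65.59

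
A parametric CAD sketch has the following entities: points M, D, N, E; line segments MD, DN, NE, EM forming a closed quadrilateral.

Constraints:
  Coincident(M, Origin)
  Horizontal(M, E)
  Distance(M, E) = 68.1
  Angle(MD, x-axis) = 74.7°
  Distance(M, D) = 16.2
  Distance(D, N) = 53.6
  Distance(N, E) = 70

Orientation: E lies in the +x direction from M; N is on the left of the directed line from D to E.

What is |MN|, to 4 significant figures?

69.23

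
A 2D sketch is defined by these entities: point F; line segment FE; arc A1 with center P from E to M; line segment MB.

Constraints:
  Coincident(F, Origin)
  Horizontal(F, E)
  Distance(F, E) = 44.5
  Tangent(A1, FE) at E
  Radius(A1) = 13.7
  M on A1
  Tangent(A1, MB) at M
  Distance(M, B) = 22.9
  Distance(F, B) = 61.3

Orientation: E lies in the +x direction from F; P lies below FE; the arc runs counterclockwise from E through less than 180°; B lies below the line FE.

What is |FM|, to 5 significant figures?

39.531

F is at the origin; FE is horizontal with |FE| = 44.5 and E on the +x side, so E = (44.500, 0.0000). The tangent condition forces PE to be normal to FE, so P = E + (0, -13.7) = (44.500, -13.700). Since PM ⟂ MB (tangency), |PB| = √(13.7² + 22.9²) = 26.685 regardless of where M sits on A1. So B lies on both circle(F, 61.3) and circle(P, 26.685); the below-FE intersection is B = (46.162, -40.333). M is the foot of the tangent from B: M = (33.204, -21.452).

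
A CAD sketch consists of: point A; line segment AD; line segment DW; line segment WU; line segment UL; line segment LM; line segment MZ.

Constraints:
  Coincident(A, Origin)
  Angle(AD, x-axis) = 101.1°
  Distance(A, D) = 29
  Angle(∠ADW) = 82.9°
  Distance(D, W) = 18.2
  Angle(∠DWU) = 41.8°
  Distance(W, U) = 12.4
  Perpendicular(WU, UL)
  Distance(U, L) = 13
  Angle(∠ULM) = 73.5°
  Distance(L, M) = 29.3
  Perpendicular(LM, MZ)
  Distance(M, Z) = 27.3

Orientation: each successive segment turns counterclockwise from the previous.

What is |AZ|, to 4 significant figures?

39.26

A is at the origin; AD runs at 101.1° with length 29.0, so D = (-5.583, 28.46). ∠ADW = 82.9° gives DW at -161.8° from the x-axis; with |DW| = 18.2, W = (-22.87, 22.77). ∠DWU = 41.8° gives WU at -23.60° from the x-axis; with |WU| = 12.4, U = (-11.51, 17.81). WU ⟂ UL, so UL runs at 66.40°; with |UL| = 13.0, L = (-6.305, 29.72). ∠ULM = 73.5° gives LM at 172.9° from the x-axis; with |LM| = 29.3, M = (-35.38, 33.34). LM ⟂ MZ, so MZ runs at -97.10°; with |MZ| = 27.3, Z = (-38.75, 6.252). Then |AZ| = |Z − A| = 39.26.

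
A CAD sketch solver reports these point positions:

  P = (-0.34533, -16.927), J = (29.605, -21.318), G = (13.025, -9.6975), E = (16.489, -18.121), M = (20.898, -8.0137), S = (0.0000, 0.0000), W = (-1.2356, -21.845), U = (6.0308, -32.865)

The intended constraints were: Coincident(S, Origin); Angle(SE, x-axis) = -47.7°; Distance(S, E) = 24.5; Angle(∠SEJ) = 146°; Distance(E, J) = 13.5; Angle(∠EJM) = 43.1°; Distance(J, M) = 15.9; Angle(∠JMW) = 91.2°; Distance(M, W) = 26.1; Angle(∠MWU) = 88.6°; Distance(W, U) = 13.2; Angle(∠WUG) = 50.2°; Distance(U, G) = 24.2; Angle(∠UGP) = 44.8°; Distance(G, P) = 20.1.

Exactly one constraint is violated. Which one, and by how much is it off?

Distance(G, P) = 20.1 — off by 4.90.

S = (0.00, 0.00) ✓; SE at -47.70° ✓; |SE| = 24.50 ✓; ∠SEJ = 146.0° ✓; |EJ| = 13.50 ✓; ∠EJM = 43.10° ✓; |JM| = 15.90 ✓; ∠JMW = 91.20° ✓; |MW| = 26.10 ✓; ∠MWU = 88.60° ✓; |WU| = 13.20 ✓; ∠WUG = 50.20° ✓; |UG| = 24.20 ✓; ∠UGP = 44.80° ✓; |GP| = 15.20 ✗.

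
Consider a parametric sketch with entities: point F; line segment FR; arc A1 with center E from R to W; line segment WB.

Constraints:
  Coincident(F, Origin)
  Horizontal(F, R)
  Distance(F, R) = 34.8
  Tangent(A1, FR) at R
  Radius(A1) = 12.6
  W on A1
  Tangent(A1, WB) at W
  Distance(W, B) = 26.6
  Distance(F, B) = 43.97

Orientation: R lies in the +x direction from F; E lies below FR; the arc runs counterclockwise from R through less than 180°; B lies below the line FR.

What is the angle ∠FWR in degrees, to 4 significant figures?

107.8°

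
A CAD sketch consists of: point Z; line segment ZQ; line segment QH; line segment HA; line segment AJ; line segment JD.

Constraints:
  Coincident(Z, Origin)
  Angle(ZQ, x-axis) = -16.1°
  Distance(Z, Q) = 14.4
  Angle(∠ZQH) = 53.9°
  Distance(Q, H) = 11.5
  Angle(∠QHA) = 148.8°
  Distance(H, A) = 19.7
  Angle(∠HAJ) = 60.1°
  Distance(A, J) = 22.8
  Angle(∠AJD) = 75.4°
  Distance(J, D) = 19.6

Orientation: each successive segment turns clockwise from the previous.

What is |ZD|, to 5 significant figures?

10.620

∠HAJ = 60.1° gives AJ at 66.700° from the x-axis; with |AJ| = 22.8, J = (-5.8026, 7.6346). ∠AJD = 75.4° gives JD at -37.900° from the x-axis; with |JD| = 19.6, D = (9.6635, -4.4054). Then |ZD| = |D − Z| = 10.620.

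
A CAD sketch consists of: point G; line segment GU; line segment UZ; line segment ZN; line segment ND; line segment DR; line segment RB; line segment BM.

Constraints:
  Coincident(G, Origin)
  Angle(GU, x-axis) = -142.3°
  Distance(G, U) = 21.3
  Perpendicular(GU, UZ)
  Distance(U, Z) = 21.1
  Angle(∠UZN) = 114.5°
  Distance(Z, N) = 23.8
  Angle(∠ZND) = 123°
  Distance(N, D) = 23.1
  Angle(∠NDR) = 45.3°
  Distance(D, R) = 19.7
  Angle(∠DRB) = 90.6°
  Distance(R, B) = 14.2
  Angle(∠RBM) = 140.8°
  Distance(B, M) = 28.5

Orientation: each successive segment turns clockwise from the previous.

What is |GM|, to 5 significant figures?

54.543

∠DRB = 90.6° gives RB at 141.10° from the x-axis; with |RB| = 14.2, B = (-19.233, 20.532). ∠RBM = 140.8° gives BM at 101.90° from the x-axis; with |BM| = 28.5, M = (-25.110, 48.420). Then |GM| = |M − G| = 54.543.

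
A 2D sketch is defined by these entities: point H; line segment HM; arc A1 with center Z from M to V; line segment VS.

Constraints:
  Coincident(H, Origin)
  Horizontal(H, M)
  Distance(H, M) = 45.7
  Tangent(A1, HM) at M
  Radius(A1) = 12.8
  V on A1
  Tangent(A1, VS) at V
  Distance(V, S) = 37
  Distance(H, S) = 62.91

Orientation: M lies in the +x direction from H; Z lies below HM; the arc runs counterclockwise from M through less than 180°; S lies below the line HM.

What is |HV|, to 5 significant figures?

35.884

H is at the origin; H and M share the same y with |HM| = 45.7 and M on the +x side, so M = (45.700, 0.0000). Since A1 is tangent to HM there, ZM ⟂ HM, so Z = M + (0, -12.8) = (45.700, -12.800). Since ZV ⟂ VS (tangency), |ZS| = √(12.8² + 37.0²) = 39.152 regardless of where V sits on A1. So S lies on both circle(H, 62.91) and circle(Z, 39.152); the below-HM intersection is S = (36.902, -50.950). V is the foot of the tangent from S: V = (32.972, -14.159).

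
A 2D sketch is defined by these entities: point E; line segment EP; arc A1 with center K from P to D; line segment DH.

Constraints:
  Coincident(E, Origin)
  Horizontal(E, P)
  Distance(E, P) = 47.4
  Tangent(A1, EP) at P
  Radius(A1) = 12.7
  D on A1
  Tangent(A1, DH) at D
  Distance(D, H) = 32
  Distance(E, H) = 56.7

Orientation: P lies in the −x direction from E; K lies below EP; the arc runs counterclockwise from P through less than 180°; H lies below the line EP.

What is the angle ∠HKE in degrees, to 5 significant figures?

83.569°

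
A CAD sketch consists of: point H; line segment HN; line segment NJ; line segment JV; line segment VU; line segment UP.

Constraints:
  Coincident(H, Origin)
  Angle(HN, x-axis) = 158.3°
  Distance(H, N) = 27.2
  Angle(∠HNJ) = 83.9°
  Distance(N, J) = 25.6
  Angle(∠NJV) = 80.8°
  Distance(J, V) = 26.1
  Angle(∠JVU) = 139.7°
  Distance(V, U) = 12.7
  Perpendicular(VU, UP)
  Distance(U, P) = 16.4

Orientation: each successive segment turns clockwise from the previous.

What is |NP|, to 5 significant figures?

21.571

H is at the origin; HN runs at 158.3° with length 27.2, so N = (-25.272, 10.057). ∠HNJ = 83.9° gives NJ at 62.200° from the x-axis; with |NJ| = 25.6, J = (-13.333, 32.702). ∠NJV = 80.8° gives JV at -37.000° from the x-axis; with |JV| = 26.1, V = (7.5115, 16.995). ∠JVU = 139.7° gives VU at -77.300° from the x-axis; with |VU| = 12.7, U = (10.304, 4.6057). The perpendicularity gives UP at right angles to VU, so UP runs at -167.30°; with |UP| = 16.4, P = (-5.6952, 1.0002). Then |NP| = |P − N| = 21.571.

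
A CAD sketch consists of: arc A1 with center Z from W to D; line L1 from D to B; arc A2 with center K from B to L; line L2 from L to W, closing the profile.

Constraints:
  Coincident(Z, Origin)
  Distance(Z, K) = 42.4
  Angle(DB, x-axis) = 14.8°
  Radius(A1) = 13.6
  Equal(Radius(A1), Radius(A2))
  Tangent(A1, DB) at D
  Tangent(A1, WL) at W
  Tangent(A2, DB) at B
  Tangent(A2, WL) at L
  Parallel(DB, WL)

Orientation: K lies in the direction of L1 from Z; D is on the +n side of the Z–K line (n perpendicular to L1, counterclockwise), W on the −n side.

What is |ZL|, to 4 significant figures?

44.53

Tangency of A1 to both parallel lines with radius 13.6 puts D and W at Z ± 13.6·n: D = (-3.474, 13.15), W = (3.474, -13.15). Equal radii place B and L the same way about K: B = K + 13.6·n = (37.52, 23.98), L = K − 13.6·n = (44.47, -2.318). Then |ZL| = |L − Z| = 44.53.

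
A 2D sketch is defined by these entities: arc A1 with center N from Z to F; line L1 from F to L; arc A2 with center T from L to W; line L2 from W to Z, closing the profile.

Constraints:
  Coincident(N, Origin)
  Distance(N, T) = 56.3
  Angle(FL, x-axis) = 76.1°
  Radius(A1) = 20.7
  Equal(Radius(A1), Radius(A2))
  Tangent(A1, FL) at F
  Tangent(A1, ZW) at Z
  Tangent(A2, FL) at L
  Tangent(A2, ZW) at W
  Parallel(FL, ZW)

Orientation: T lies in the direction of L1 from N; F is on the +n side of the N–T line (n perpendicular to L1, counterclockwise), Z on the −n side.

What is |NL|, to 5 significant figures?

59.985

Tangency of A1 to both parallel lines with radius 20.7 puts F and Z at N ± 20.7·n: F = (-20.094, 4.9727), Z = (20.094, -4.9727). Equal radii place L and W the same way about T: L = T + 20.7·n = (-6.5690, 59.624), W = T − 20.7·n = (33.619, 49.679). Then |NL| = |L − N| = 59.985.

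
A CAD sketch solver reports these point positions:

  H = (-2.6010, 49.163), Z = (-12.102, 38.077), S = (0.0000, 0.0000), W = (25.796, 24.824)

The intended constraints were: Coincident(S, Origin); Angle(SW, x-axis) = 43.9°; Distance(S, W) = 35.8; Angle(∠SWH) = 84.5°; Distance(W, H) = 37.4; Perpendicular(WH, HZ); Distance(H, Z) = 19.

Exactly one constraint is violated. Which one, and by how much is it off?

Distance(H, Z) = 19 — off by 4.40.

S = (0.00, 0.00) ✓; SW at 43.90° ✓; |SW| = 35.80 ✓; ∠SWH = 84.50° ✓; |WH| = 37.40 ✓; ∠(WH, HZ) = 90.00° ✓; |HZ| = 14.60 ✗.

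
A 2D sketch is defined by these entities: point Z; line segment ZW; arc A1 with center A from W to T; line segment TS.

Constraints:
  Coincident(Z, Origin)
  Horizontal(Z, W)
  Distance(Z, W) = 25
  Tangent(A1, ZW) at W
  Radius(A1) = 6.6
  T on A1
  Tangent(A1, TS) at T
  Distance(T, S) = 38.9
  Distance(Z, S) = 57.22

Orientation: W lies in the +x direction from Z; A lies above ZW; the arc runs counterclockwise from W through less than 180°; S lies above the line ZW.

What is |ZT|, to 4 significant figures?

32.10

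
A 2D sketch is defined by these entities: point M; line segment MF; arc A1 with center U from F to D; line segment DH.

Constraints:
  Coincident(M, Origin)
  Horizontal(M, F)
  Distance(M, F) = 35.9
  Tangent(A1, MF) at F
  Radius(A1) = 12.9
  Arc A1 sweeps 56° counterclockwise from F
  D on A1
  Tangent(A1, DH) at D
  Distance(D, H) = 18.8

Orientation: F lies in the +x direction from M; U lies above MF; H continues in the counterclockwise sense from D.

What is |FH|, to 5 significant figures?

30.038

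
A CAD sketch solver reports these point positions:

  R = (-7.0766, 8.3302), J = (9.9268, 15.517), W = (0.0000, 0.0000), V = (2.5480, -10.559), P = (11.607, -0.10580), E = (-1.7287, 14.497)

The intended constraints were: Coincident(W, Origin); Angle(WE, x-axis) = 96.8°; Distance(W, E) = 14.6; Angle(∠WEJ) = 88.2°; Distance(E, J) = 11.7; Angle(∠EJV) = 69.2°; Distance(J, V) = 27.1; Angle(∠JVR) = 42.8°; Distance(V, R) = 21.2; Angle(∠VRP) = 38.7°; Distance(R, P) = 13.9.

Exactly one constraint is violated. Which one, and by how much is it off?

Distance(R, P) = 13.9 — off by 6.60.

W = (0.00, 0.00) ✓; WE at 96.80° ✓; |WE| = 14.60 ✓; ∠WEJ = 88.20° ✓; |EJ| = 11.70 ✓; ∠EJV = 69.20° ✓; |JV| = 27.10 ✓; ∠JVR = 42.80° ✓; |VR| = 21.20 ✓; ∠VRP = 38.70° ✓; |RP| = 20.50 ✗.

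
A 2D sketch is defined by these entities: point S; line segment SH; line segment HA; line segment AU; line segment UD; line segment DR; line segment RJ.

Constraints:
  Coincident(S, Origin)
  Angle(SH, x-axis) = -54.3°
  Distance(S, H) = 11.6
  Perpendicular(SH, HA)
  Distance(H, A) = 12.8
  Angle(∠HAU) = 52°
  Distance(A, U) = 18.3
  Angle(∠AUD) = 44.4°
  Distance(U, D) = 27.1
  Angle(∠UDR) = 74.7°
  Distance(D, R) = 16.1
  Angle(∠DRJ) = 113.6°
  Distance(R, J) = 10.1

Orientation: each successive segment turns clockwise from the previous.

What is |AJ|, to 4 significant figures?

4.189

∠UDR = 74.7° gives DR at -153.2° from the x-axis; with |DR| = 16.1, R = (0.9068, -25.97). ∠DRJ = 113.6° gives RJ at 140.4° from the x-axis; with |RJ| = 10.1, J = (-6.875, -19.53). Then |AJ| = |J − A| = 4.189.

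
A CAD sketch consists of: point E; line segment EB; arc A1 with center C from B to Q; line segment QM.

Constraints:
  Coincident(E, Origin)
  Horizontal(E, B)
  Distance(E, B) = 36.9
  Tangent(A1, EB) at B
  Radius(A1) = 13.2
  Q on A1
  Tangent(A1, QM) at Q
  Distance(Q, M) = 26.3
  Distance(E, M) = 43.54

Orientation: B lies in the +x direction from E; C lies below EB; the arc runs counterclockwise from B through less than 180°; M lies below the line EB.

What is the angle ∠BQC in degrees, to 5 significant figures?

47.853°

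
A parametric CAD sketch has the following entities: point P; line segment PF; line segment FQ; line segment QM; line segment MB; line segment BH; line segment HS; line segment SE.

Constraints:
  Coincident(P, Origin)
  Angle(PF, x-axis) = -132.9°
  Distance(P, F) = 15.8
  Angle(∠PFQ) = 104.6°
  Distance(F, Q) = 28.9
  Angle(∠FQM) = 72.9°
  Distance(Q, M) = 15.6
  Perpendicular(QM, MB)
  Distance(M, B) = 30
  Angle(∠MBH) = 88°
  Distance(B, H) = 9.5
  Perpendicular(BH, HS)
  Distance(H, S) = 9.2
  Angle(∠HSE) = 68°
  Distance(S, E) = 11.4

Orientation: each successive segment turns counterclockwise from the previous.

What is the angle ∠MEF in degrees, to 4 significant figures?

103.9°

The perpendicularity gives HS at right angles to BH, so HS runs at -38.40°; with |HS| = 9.2, S = (-6.654, -17.78). ∠HSE = 68.0° gives SE at 73.60° from the x-axis; with |SE| = 11.4, E = (-3.435, -6.848). Then cos ∠MEF = EM·EF / (|EM||EF|), giving 103.9°.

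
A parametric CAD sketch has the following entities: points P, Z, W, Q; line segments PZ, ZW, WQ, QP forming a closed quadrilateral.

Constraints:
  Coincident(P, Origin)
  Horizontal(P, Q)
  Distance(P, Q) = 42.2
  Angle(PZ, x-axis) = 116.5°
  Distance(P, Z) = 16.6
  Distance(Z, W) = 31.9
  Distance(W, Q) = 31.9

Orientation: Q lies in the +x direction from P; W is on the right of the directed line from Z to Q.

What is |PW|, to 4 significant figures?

15.93

P is at the origin; PQ is horizontal with |PQ| = 42.2 and Q in +x, so Q = (42.2, 0). PZ runs at 116.5° with |PZ| = 16.6, so Z = (-7.407, 14.86). W is determined by |ZW| = 31.9 and |WQ| = 31.9 together: it lies at the intersection of circle(Z, 31.9) and circle(Q, 31.9). With |ZQ| = 51.78, the foot of the radical line on ZQ is 25.89 from Z and the perpendicular offset is √(31.9² − 25.89²) = 18.63. Taking the right-of-ZQ solution: W = (12.05, -10.42).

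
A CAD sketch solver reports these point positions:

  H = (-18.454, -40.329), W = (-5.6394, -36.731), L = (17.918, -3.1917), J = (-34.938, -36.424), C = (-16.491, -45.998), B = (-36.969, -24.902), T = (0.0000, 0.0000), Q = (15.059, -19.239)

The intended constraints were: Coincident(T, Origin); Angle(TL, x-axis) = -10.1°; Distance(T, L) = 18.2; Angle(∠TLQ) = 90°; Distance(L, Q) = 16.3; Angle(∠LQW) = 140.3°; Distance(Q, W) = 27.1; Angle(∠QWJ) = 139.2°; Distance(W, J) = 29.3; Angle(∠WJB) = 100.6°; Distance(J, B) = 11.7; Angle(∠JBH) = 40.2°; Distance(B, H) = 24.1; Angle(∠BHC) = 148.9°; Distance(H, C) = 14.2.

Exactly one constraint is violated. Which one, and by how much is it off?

Distance(H, C) = 14.2 — off by 8.20.

T = (0.00, 0.00) ✓; TL at -10.10° ✓; |TL| = 18.20 ✓; ∠TLQ = 90.00° ✓; |LQ| = 16.30 ✓; ∠LQW = 140.3° ✓; |QW| = 27.10 ✓; ∠QWJ = 139.2° ✓; |WJ| = 29.30 ✓; ∠WJB = 100.6° ✓; |JB| = 11.70 ✓; ∠JBH = 40.20° ✓; |BH| = 24.10 ✓; ∠BHC = 148.9° ✓; |HC| = 5.999 ✗.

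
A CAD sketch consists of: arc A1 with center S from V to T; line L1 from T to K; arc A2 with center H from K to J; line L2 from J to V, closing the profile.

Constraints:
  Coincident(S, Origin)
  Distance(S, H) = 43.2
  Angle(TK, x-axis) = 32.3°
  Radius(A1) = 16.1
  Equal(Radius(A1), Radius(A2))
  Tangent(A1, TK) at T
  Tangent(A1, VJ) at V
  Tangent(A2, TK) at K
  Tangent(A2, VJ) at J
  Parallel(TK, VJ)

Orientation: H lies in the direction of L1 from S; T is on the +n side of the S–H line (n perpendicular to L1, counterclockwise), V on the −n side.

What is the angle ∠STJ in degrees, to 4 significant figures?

53.30°

The slot axis is L1's direction at 32.3°, so u = (cos 32.3°, sin 32.3°) = (0.8453, 0.5344) and n = (−sin 32.3°, cos 32.3°) = (-0.5344, 0.8453). S is at the origin and H lies 43.2 along u from S, so H = 43.2·u = (36.52, 23.08). Tangency of A1 to both parallel lines with radius 16.1 puts T and V at S ± 16.1·n: T = (-8.603, 13.61), V = (8.603, -13.61). Equal radii place K and J the same way about H: K = H + 16.1·n = (27.91, 36.69), J = H − 16.1·n = (45.12, 9.475). Then cos ∠STJ = TS·TJ / (|TS||TJ|), giving 53.30°.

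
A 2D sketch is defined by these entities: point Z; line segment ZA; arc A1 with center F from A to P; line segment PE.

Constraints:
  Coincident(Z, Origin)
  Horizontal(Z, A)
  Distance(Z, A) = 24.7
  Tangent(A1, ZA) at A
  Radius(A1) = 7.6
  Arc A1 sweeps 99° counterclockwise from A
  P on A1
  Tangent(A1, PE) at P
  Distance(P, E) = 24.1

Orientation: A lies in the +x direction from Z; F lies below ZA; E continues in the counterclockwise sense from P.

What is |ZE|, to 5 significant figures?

38.752

On A1, A sits at bearing 90° from F; a 99° counterclockwise sweep puts P at bearing 189°, so P = F + 7.6·(cos 189°, sin 189°) = (17.194, -8.7889). The tangent condition forces FP to be normal to PE, so PE runs along (−sin 189°, cos 189°); with |PE| = 24.1, E = (20.964, -32.592). Then |ZE| = |E − Z| = 38.752.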